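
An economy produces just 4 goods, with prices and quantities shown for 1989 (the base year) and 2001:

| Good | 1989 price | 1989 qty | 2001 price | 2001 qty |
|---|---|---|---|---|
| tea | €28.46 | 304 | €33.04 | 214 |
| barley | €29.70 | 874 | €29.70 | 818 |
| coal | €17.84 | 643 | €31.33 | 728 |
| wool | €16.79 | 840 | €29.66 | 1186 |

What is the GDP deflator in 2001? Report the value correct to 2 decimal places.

Nominal GDP 2001 = 33.04·214 + 29.70·818 + 31.33·728 + 29.66·1186 = 89350.16.
Real GDP 2001 (at 1989 prices) = 28.46·214 + 29.70·818 + 17.84·728 + 16.79·1186 = 63285.50.
Deflator = Nominal/Real × 100 = 89350.16/63285.50 × 100 = 141.186.

141.19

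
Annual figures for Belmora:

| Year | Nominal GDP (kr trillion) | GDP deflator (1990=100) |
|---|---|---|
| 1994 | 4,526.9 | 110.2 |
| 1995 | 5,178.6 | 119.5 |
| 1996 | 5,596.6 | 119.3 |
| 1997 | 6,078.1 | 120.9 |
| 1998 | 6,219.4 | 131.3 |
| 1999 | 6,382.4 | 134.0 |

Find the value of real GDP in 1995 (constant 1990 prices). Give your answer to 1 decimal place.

kr 4,333.6 trillion

Real GDP 1995 = 5178.6 / 1.195 = 4333.56.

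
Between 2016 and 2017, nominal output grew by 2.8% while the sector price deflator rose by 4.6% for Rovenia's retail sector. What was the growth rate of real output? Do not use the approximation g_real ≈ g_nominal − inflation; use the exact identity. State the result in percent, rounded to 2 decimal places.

-1.72%

(1 + g_nom) = (1 + g_real)(1 + π), so g_real = 1.0280 / 1.0460 − 1 = -0.01721.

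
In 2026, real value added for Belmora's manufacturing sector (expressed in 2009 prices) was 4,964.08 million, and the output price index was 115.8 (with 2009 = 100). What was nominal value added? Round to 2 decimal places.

5,748.40 million

Nominal value added = Real × (output price index/100) = 4964.08 × 1.158 = 5748.40.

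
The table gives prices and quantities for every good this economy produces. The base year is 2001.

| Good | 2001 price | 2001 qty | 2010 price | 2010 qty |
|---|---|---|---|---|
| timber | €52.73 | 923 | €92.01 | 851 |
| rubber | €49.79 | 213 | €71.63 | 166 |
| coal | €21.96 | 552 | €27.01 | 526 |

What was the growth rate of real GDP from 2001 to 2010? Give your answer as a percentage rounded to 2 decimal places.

Real GDP 2001 = Nominal GDP 2001 = 52.73·923 + 49.79·213 + 21.96·552 = 71396.98.
Real GDP 2010 (at 2001 prices) = 52.73·851 + 49.79·166 + 21.96·526 = 64689.33.
Real growth = 64689.33/71396.98 − 1 = -0.0939.

-9.39%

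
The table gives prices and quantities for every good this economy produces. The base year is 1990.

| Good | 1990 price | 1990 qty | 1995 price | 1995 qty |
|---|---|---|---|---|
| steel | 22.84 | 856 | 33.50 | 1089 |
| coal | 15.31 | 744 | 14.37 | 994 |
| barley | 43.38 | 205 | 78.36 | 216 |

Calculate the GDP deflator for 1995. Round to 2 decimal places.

Nominal GDP 1995 = 33.50·1089 + 14.37·994 + 78.36·216 = 67691.04.
Real GDP 1995 (at 1990 prices) = 22.84·1089 + 15.31·994 + 43.38·216 = 49460.98.
Deflator = Nominal/Real × 100 = 67691.04/49460.98 × 100 = 136.857.

136.86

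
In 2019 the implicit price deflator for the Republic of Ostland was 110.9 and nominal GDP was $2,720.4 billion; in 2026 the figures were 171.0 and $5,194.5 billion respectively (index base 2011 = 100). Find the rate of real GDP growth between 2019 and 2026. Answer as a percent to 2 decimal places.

23.84%

Deflate each year: 2019 → 2720.4/1.109 = 2453.02; 2026 → 5194.5/1.710 = 3037.72.
So real GDP changed by 3037.72/2453.02 − 1 = 0.2384, i.e. 23.84%.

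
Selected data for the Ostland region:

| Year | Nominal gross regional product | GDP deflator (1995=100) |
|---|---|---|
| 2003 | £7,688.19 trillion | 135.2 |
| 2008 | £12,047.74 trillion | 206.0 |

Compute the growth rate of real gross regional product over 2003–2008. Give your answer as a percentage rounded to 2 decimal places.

2.85%

Real gross regional product 2003 = 7688.19 / 1.352 = 5686.53.
Real gross regional product 2008 = 12047.74 / 2.060 = 5848.42.
Real growth = 5848.42 / 5686.53 − 1 = 0.0285.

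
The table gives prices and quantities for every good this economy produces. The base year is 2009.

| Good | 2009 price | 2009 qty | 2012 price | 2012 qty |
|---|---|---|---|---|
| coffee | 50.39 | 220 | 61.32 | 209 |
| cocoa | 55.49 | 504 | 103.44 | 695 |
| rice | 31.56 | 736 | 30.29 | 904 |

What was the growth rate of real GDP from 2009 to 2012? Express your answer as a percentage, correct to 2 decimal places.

Real GDP 2009 = Nominal GDP 2009 = 50.39·220 + 55.49·504 + 31.56·736 = 62280.92.
Real GDP 2012 (at 2009 prices) = 50.39·209 + 55.49·695 + 31.56·904 = 77627.30.
Real growth = 77627.30/62280.92 − 1 = 0.2464.

24.64%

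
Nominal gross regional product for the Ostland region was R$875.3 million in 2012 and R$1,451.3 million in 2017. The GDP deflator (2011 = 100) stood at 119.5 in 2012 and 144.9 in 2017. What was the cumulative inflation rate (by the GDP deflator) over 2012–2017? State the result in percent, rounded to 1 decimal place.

21.3%

Price-level change = 144.9 / 119.5 − 1 = 0.2126.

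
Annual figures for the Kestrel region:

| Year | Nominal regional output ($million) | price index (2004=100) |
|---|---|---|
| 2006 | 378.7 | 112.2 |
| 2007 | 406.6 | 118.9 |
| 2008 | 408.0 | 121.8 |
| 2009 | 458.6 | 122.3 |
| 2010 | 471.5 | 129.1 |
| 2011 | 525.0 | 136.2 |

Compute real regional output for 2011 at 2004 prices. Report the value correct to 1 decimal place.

Real regional output 2011 = 525.0 / 1.362 = 385.46.

$385.5 million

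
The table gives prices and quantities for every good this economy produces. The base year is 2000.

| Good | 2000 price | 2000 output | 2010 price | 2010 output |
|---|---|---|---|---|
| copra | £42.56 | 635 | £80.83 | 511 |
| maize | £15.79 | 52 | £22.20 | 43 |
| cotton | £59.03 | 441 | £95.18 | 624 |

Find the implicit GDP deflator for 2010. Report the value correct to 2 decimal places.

Nominal GDP 2010 = 80.83·511 + 22.20·43 + 95.18·624 = 101651.05.
Real GDP 2010 (at 2000 prices) = 42.56·511 + 15.79·43 + 59.03·624 = 59261.85.
Deflator = Nominal/Real × 100 = 101651.05/59261.85 × 100 = 171.529.

171.53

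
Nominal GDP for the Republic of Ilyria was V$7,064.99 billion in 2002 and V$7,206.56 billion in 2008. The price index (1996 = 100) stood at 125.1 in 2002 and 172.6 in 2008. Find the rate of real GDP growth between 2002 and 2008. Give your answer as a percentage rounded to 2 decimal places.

-26.07%

Deflate each year: 2002 → 7064.99/1.251 = 5647.47; 2008 → 7206.56/1.726 = 4175.30.
So real GDP changed by 4175.30/5647.47 − 1 = -0.2607, i.e. -26.07%.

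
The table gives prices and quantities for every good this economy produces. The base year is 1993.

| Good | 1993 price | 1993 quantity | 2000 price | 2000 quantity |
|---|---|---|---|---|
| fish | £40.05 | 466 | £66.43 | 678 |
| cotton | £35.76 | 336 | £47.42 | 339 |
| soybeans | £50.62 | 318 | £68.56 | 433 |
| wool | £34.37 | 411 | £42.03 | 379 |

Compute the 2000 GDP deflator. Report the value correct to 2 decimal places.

Nominal GDP 2000 = 66.43·678 + 47.42·339 + 68.56·433 + 42.03·379 = 106730.77.
Real GDP 2000 (at 1993 prices) = 40.05·678 + 35.76·339 + 50.62·433 + 34.37·379 = 74221.23.
Deflator = Nominal/Real × 100 = 106730.77/74221.23 × 100 = 143.801.

143.80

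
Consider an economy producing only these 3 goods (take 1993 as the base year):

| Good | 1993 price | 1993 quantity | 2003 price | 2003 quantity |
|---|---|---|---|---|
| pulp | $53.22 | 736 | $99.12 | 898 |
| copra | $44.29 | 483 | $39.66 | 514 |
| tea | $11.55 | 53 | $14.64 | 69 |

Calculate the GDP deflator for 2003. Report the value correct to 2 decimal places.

Nominal GDP 2003 = 99.12·898 + 39.66·514 + 14.64·69 = 110405.16.
Real GDP 2003 (at 1993 prices) = 53.22·898 + 44.29·514 + 11.55·69 = 71353.57.
Deflator = Nominal/Real × 100 = 110405.16/71353.57 × 100 = 154.730.

154.73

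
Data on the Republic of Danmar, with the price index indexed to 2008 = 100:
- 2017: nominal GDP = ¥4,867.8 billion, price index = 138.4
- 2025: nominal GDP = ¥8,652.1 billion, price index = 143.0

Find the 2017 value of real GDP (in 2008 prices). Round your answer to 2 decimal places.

¥3,517.20 billion

Real GDP = Nominal / (price index/100) = 4867.8 / 1.384 = 3517.20.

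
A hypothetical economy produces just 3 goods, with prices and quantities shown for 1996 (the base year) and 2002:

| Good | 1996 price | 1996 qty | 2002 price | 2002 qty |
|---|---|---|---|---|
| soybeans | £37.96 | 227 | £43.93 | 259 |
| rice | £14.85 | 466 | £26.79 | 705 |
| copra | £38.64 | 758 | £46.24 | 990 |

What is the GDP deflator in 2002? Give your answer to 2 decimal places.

129.87

Nominal GDP 2002 = 43.93·259 + 26.79·705 + 46.24·990 = 76042.42.
Real GDP 2002 (at 1996 prices) = 37.96·259 + 14.85·705 + 38.64·990 = 58554.49.
Deflator = Nominal/Real × 100 = 76042.42/58554.49 × 100 = 129.866.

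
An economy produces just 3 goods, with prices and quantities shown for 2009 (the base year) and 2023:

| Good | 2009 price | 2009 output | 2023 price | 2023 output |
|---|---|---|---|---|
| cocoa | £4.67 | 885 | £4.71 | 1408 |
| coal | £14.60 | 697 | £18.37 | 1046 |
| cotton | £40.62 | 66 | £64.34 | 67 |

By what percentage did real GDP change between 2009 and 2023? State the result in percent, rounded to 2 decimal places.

44.61%

Real GDP 2009 = Nominal GDP 2009 = 4.67·885 + 14.60·697 + 40.62·66 = 16990.07.
Real GDP 2023 (at 2009 prices) = 4.67·1408 + 14.60·1046 + 40.62·67 = 24568.50.
Real growth = 24568.50/16990.07 − 1 = 0.4461.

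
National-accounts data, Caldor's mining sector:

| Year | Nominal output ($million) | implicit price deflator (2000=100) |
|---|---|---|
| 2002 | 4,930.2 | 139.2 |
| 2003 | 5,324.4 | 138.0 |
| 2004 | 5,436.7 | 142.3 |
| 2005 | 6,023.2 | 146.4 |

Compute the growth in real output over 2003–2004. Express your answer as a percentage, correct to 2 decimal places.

Real output 2003 = 5324.4/1.380 = 3858.26.
Real output 2004 = 5436.7/1.423 = 3820.59.
Change = 3820.59/3858.26 − 1 = -0.0098.

-0.98%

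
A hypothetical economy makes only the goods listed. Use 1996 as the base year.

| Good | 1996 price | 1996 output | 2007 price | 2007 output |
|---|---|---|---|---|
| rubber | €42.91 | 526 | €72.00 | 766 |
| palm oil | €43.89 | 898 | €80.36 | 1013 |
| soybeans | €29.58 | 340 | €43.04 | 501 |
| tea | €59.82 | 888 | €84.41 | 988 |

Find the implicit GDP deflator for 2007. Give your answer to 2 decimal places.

Nominal GDP 2007 = 72.00·766 + 80.36·1013 + 43.04·501 + 84.41·988 = 241516.80.
Real GDP 2007 (at 1996 prices) = 42.91·766 + 43.89·1013 + 29.58·501 + 59.82·988 = 151251.37.
Deflator = Nominal/Real × 100 = 241516.80/151251.37 × 100 = 159.679.

159.68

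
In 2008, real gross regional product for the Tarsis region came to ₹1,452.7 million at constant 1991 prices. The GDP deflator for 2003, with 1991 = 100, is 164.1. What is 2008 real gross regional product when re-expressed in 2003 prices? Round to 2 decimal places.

Real gross regional product in 2003 prices = Real gross regional product in 1991 prices × (P_2003/P_1991) = 1452.7 × 1.641 = 2383.88.

₹2,383.88 million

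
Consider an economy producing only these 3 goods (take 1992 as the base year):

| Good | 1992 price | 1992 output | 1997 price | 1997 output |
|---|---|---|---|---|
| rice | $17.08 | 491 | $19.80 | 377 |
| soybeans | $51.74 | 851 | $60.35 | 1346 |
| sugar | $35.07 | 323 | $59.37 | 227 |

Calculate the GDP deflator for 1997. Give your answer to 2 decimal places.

Nominal GDP 1997 = 19.80·377 + 60.35·1346 + 59.37·227 = 102172.69.
Real GDP 1997 (at 1992 prices) = 17.08·377 + 51.74·1346 + 35.07·227 = 84042.09.
Deflator = Nominal/Real × 100 = 102172.69/84042.09 × 100 = 121.573.

121.57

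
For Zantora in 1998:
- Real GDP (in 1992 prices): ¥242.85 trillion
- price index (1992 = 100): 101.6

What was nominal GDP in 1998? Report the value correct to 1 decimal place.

¥246.7 trillion

Nominal GDP = Real × (price index/100) = 242.85 × 1.016 = 246.74.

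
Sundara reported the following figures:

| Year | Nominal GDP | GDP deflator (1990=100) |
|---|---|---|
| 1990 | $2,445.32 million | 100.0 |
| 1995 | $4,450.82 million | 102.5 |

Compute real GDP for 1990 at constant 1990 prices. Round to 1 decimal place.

Real GDP = Nominal / (GDP deflator/100) = 2445.32 / 1.000 = 2445.32.

$2,445.3 million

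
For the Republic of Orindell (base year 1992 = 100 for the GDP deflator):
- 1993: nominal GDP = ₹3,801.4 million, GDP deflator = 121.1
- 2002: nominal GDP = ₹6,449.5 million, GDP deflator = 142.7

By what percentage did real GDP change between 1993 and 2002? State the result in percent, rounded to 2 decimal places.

Real GDP 1993 = 3801.4 / 1.211 = 3139.06.
Real GDP 2002 = 6449.5 / 1.427 = 4519.62.
Real growth = 4519.62 / 3139.06 − 1 = 0.4398.

43.98%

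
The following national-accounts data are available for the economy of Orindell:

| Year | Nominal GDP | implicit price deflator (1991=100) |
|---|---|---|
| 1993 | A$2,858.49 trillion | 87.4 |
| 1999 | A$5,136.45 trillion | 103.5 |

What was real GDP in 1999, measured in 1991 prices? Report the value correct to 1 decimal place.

A$4,962.8 trillion

Real GDP = Nominal / (implicit price deflator/100) = 5136.45 / 1.035 = 4962.75.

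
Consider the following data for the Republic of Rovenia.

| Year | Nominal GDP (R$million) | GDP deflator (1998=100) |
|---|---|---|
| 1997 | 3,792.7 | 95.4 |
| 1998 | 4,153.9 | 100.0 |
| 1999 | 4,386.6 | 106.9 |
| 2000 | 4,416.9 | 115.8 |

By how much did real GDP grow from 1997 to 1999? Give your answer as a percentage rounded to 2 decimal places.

Real GDP 1997 = 3792.7/0.954 = 3975.58.
Real GDP 1999 = 4386.6/1.069 = 4103.46.
Change = 4103.46/3975.58 − 1 = 0.0322.

3.22%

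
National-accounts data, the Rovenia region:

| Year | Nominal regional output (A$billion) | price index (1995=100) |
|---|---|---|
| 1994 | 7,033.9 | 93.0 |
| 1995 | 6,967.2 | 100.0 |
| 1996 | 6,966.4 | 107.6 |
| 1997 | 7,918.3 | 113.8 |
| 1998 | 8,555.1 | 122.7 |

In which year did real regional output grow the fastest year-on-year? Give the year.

1995: real = 6967.2/1.000 = 6967.20; growth vs 1994 (7563.33) = -7.88%.
1996: real = 6966.4/1.076 = 6474.35; growth vs 1995 (6967.20) = -7.07%.
1997: real = 7918.3/1.138 = 6958.08; growth vs 1996 (6474.35) = 7.47%.
1998: real = 8555.1/1.227 = 6972.37; growth vs 1997 (6958.08) = 0.21%.

1997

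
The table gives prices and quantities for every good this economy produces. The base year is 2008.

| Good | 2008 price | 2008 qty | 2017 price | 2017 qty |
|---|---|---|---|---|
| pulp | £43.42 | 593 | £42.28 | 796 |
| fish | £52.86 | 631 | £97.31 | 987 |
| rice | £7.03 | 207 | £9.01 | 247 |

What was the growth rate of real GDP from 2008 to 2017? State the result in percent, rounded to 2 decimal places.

Real GDP 2008 = Nominal GDP 2008 = 43.42·593 + 52.86·631 + 7.03·207 = 60557.93.
Real GDP 2017 (at 2008 prices) = 43.42·796 + 52.86·987 + 7.03·247 = 88471.55.
Real growth = 88471.55/60557.93 − 1 = 0.4609.

46.09%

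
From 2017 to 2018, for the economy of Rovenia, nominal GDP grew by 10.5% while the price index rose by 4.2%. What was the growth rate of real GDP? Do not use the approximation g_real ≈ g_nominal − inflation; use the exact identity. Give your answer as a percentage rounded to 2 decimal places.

6.05%

(1 + g_nom) = (1 + g_real)(1 + π), so g_real = 1.1050 / 1.0420 − 1 = 0.06046.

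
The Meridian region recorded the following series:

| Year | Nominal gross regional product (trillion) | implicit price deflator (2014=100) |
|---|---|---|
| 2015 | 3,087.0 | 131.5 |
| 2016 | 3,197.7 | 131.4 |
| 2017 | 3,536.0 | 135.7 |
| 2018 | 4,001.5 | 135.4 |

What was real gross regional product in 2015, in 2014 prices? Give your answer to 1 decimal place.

2,347.5 trillion

Real gross regional product 2015 = 3087.0 / 1.315 = 2347.53.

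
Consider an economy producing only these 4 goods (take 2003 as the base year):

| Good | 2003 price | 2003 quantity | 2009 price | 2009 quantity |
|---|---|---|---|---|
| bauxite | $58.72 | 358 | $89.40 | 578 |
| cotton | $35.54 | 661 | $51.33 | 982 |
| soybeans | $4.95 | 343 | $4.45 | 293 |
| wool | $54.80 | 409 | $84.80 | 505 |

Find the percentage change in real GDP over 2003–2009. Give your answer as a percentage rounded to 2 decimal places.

42.75%

Real GDP 2003 = Nominal GDP 2003 = 58.72·358 + 35.54·661 + 4.95·343 + 54.80·409 = 68624.75.
Real GDP 2009 (at 2003 prices) = 58.72·578 + 35.54·982 + 4.95·293 + 54.80·505 = 97964.79.
Real growth = 97964.79/68624.75 − 1 = 0.4275.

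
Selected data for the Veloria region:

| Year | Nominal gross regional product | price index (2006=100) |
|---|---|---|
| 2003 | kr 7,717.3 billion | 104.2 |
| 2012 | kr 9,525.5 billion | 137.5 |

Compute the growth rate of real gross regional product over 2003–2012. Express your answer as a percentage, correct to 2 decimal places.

Real gross regional product 2003 = 7717.3 / 1.042 = 7406.24.
Real gross regional product 2012 = 9525.5 / 1.375 = 6927.64.
Real growth = 6927.64 / 7406.24 − 1 = -0.0646.

-6.46%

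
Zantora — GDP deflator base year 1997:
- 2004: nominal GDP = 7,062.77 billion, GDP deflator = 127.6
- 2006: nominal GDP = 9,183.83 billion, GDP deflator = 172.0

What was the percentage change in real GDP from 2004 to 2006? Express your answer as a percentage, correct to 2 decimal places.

-3.53%

Real GDP 2004 = 7062.77 / 1.276 = 5535.09.
Real GDP 2006 = 9183.83 / 1.720 = 5339.44.
Real growth = 5339.44 / 5535.09 − 1 = -0.0353.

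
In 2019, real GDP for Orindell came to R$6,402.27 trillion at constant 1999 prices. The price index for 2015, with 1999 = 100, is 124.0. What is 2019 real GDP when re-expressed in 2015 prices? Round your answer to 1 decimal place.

R$7,938.8 trillion

Real GDP in 2015 prices = Real GDP in 1999 prices × (P_2015/P_1999) = 6402.27 × 1.240 = 7938.81.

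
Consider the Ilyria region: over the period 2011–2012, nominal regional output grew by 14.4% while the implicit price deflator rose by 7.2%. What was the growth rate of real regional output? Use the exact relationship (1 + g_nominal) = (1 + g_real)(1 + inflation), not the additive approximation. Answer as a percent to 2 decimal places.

(1 + g_nom) = (1 + g_real)(1 + π), so g_real = 1.1440 / 1.0720 − 1 = 0.06716.

6.72%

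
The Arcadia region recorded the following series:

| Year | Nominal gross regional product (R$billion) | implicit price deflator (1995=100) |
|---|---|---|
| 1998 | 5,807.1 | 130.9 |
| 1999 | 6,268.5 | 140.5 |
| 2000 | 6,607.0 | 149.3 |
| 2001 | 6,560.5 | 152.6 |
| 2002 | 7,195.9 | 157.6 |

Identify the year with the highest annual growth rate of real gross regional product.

1999: real = 6268.5/1.405 = 4461.57; growth vs 1998 (4436.29) = 0.57%.
2000: real = 6607.0/1.493 = 4425.32; growth vs 1999 (4461.57) = -0.81%.
2001: real = 6560.5/1.526 = 4299.15; growth vs 2000 (4425.32) = -2.85%.
2002: real = 7195.9/1.576 = 4565.93; growth vs 2001 (4299.15) = 6.21%.

2002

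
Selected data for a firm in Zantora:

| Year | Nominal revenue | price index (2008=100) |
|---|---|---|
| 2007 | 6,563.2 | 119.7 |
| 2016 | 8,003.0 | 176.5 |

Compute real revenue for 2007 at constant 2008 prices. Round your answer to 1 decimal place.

Real revenue = Nominal / (price index/100) = 6563.2 / 1.197 = 5483.04.

5,483.0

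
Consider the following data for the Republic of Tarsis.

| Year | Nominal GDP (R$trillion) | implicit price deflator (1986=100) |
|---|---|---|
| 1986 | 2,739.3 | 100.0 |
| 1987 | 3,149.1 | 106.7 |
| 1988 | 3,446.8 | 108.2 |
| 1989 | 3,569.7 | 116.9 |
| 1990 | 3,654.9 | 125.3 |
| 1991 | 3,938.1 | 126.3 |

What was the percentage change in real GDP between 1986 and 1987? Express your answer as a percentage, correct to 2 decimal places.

Real GDP 1986 = 2739.3/1.000 = 2739.30.
Real GDP 1987 = 3149.1/1.067 = 2951.36.
Change = 2951.36/2739.30 − 1 = 0.0774.

7.74%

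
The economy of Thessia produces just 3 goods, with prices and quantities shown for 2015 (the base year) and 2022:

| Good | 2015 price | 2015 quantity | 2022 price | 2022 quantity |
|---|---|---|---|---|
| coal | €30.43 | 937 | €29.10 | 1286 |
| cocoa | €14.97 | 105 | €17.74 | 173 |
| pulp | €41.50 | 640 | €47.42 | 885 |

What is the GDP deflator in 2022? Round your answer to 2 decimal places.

105.11

Nominal GDP 2022 = 29.10·1286 + 17.74·173 + 47.42·885 = 82458.32.
Real GDP 2022 (at 2015 prices) = 30.43·1286 + 14.97·173 + 41.50·885 = 78450.29.
Deflator = Nominal/Real × 100 = 82458.32/78450.29 × 100 = 105.109.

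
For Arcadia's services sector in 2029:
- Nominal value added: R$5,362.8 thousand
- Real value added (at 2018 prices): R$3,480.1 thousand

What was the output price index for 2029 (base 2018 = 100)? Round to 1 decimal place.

154.1

output price index = (Nominal / Real) × 100 = 5362.8 / 3480.1 × 100 = 154.10.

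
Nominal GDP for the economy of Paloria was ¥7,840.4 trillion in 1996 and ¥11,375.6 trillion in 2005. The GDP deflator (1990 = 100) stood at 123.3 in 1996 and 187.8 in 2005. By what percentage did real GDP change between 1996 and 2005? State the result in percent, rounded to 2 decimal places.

Deflate each year: 1996 → 7840.4/1.233 = 6358.80; 2005 → 11375.6/1.878 = 6057.29.
So real GDP changed by 6057.29/6358.80 − 1 = -0.0474, i.e. -4.74%.

-4.74%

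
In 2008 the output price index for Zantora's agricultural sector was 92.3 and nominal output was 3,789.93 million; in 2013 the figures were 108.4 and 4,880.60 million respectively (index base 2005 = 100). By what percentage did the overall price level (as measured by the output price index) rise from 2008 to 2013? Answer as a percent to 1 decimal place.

17.4%

Price-level change = 108.4 / 92.3 − 1 = 0.1744.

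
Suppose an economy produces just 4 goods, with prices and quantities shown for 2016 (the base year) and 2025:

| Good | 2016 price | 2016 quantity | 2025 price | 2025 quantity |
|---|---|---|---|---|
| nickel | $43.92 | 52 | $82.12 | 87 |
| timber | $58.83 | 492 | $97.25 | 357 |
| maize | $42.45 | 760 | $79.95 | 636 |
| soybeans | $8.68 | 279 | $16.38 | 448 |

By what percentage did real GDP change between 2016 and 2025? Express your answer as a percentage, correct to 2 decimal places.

-15.48%

Real GDP 2016 = Nominal GDP 2016 = 43.92·52 + 58.83·492 + 42.45·760 + 8.68·279 = 65911.92.
Real GDP 2025 (at 2016 prices) = 43.92·87 + 58.83·357 + 42.45·636 + 8.68·448 = 55710.19.
Real growth = 55710.19/65911.92 − 1 = -0.1548.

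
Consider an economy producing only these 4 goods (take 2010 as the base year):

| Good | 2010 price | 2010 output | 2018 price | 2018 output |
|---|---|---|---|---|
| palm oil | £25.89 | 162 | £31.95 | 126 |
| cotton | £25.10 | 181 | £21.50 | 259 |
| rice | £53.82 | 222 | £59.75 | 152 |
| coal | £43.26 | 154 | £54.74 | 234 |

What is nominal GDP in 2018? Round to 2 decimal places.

Nominal GDP 2018 = Σ (p_2018 × q_2018) = 31.95·126 + 21.50·259 + 59.75·152 + 54.74·234 = 31485.36.

£31485.36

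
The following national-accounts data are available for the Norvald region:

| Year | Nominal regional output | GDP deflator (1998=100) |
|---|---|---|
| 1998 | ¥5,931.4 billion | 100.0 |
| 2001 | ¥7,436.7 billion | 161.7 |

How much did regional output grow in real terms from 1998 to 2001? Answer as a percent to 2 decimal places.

Real regional output 1998 = 5931.4 / 1.000 = 5931.40.
Real regional output 2001 = 7436.7 / 1.617 = 4599.07.
Real growth = 4599.07 / 5931.40 − 1 = -0.2246.

-22.46%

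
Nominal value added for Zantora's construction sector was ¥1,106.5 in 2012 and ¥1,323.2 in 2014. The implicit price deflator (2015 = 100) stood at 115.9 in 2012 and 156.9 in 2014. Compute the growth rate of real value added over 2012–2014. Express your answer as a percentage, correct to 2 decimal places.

Deflate each year: 2012 → 1106.5/1.159 = 954.70; 2014 → 1323.2/1.569 = 843.34.
So real value added changed by 843.34/954.70 − 1 = -0.1166, i.e. -11.66%.

-11.66%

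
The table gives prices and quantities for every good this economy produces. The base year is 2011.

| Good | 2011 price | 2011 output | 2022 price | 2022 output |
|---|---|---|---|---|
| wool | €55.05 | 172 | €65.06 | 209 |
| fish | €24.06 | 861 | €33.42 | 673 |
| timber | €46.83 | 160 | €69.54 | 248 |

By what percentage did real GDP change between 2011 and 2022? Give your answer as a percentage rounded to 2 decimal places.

Real GDP 2011 = Nominal GDP 2011 = 55.05·172 + 24.06·861 + 46.83·160 = 37677.06.
Real GDP 2022 (at 2011 prices) = 55.05·209 + 24.06·673 + 46.83·248 = 39311.67.
Real growth = 39311.67/37677.06 − 1 = 0.0434.

4.34%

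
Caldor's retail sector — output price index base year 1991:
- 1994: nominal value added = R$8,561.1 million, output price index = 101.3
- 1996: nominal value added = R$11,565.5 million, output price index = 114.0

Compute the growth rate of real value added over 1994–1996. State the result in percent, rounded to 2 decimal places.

Real value added 1994 = 8561.1 / 1.013 = 8451.23.
Real value added 1996 = 11565.5 / 1.140 = 10145.18.
Real growth = 10145.18 / 8451.23 − 1 = 0.2004.

20.04%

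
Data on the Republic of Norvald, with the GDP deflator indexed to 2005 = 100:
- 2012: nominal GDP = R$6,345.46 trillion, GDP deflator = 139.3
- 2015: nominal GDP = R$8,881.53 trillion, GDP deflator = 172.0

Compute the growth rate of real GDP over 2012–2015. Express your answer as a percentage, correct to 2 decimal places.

13.36%

Real GDP 2012 = 6345.46 / 1.393 = 4555.25.
Real GDP 2015 = 8881.53 / 1.720 = 5163.68.
Real growth = 5163.68 / 4555.25 − 1 = 0.1336.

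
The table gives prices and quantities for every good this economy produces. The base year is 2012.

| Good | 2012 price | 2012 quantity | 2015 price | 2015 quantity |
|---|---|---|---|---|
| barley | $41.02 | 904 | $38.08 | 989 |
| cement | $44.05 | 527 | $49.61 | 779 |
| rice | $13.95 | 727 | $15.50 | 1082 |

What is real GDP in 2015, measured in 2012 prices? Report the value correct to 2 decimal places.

Real GDP 2015 = Σ (p_2012 × q_2015) = 41.02·989 + 44.05·779 + 13.95·1082 = 89977.63.

$89977.63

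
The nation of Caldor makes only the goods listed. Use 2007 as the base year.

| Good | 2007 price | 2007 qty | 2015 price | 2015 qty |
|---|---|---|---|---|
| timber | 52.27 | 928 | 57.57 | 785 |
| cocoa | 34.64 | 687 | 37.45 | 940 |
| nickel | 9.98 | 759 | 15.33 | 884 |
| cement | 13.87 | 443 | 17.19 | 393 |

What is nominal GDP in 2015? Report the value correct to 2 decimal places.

100702.84

Nominal GDP 2015 = Σ (p_2015 × q_2015) = 57.57·785 + 37.45·940 + 15.33·884 + 17.19·393 = 100702.84.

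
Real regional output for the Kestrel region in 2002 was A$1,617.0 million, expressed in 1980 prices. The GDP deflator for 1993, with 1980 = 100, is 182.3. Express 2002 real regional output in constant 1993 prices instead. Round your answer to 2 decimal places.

Real regional output in 1993 prices = Real regional output in 1980 prices × (P_1993/P_1980) = 1617.0 × 1.823 = 2947.79.

A$2,947.79 million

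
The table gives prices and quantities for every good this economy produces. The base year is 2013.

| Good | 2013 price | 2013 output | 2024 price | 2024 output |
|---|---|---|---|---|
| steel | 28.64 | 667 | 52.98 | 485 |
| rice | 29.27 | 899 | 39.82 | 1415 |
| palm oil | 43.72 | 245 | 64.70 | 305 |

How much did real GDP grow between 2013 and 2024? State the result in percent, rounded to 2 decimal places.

22.30%

Real GDP 2013 = Nominal GDP 2013 = 28.64·667 + 29.27·899 + 43.72·245 = 56128.01.
Real GDP 2024 (at 2013 prices) = 28.64·485 + 29.27·1415 + 43.72·305 = 68642.05.
Real growth = 68642.05/56128.01 − 1 = 0.2230.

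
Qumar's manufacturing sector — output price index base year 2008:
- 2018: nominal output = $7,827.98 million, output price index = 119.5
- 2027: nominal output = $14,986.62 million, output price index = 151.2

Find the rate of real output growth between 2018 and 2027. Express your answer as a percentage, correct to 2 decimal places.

Deflate each year: 2018 → 7827.98/1.195 = 6550.61; 2027 → 14986.62/1.512 = 9911.79.
So real output changed by 9911.79/6550.61 − 1 = 0.5131, i.e. 51.31%.

51.31%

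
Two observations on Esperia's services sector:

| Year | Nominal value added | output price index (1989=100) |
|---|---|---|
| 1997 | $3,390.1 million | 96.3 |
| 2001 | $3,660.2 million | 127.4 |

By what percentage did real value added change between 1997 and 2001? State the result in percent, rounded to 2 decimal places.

-18.39%

Real value added 1997 = 3390.1 / 0.963 = 3520.35.
Real value added 2001 = 3660.2 / 1.274 = 2873.00.
Real growth = 2873.00 / 3520.35 − 1 = -0.1839.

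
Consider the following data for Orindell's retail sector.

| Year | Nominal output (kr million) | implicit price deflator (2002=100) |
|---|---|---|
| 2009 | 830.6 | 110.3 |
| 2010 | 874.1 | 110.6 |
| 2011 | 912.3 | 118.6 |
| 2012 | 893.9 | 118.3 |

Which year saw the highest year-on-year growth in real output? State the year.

2010

2010: real = 874.1/1.106 = 790.33; growth vs 2009 (753.04) = 4.95%.
2011: real = 912.3/1.186 = 769.22; growth vs 2010 (790.33) = -2.67%.
2012: real = 893.9/1.183 = 755.62; growth vs 2011 (769.22) = -1.77%.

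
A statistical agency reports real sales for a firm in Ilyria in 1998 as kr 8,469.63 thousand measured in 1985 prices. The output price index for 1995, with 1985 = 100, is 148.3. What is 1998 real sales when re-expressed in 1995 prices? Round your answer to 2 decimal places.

Real sales in 1995 prices = Real sales in 1985 prices × (P_1995/P_1985) = 8469.63 × 1.483 = 12560.46.

kr 12,560.46 thousand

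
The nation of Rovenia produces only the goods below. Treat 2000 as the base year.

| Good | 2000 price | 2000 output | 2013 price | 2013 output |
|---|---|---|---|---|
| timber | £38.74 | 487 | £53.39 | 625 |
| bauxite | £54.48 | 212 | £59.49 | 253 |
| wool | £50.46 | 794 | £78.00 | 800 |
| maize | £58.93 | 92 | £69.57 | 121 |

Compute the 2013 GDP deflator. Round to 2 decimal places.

139.47

Nominal GDP 2013 = 53.39·625 + 59.49·253 + 78.00·800 + 69.57·121 = 119237.69.
Real GDP 2013 (at 2000 prices) = 38.74·625 + 54.48·253 + 50.46·800 + 58.93·121 = 85494.47.
Deflator = Nominal/Real × 100 = 119237.69/85494.47 × 100 = 139.468.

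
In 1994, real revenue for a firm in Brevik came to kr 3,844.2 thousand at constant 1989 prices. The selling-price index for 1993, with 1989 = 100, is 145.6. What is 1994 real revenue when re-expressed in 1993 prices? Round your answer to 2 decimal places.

Real revenue in 1993 prices = Real revenue in 1989 prices × (P_1993/P_1989) = 3844.2 × 1.456 = 5597.16.

kr 5,597.16 thousand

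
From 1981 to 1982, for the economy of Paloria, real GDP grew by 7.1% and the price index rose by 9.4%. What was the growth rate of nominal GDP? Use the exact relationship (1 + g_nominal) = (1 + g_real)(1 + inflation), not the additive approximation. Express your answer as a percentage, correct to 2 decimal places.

17.17%

(1 + g_nom) = (1 + g_real)(1 + π) = 1.0710 × 1.0940 = 1.17167.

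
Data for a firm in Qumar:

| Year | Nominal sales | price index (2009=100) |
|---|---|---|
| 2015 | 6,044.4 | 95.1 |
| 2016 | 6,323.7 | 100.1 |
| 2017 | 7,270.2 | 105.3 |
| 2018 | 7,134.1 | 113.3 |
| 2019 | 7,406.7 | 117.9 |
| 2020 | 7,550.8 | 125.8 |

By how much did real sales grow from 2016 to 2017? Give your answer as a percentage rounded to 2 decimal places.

9.29%

Real sales 2016 = 6323.7/1.001 = 6317.38.
Real sales 2017 = 7270.2/1.053 = 6904.27.
Change = 6904.27/6317.38 − 1 = 0.0929.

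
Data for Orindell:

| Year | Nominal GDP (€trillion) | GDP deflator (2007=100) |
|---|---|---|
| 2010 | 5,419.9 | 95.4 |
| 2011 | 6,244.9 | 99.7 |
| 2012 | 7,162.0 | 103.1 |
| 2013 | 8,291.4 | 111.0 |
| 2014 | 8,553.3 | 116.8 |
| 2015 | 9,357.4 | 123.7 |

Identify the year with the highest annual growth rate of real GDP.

2011: real = 6244.9/0.997 = 6263.69; growth vs 2010 (5681.24) = 10.25%.
2012: real = 7162.0/1.031 = 6946.65; growth vs 2011 (6263.69) = 10.90%.
2013: real = 8291.4/1.110 = 7469.73; growth vs 2012 (6946.65) = 7.53%.
2014: real = 8553.3/1.168 = 7323.03; growth vs 2013 (7469.73) = -1.96%.
2015: real = 9357.4/1.237 = 7564.59; growth vs 2014 (7323.03) = 3.30%.

2012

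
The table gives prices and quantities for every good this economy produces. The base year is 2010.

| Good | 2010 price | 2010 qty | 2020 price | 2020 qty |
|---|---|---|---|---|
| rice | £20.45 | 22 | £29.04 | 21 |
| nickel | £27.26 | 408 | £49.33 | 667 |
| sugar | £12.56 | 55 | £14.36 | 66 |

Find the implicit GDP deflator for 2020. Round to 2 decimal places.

Nominal GDP 2020 = 29.04·21 + 49.33·667 + 14.36·66 = 34460.71.
Real GDP 2020 (at 2010 prices) = 20.45·21 + 27.26·667 + 12.56·66 = 19440.83.
Deflator = Nominal/Real × 100 = 34460.71/19440.83 × 100 = 177.259.

177.26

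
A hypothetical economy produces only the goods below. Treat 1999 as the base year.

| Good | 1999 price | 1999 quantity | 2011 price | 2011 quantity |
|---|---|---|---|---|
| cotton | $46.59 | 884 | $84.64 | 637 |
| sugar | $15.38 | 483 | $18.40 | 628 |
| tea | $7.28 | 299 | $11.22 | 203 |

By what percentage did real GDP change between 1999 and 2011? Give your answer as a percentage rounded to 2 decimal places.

Real GDP 1999 = Nominal GDP 1999 = 46.59·884 + 15.38·483 + 7.28·299 = 50790.82.
Real GDP 2011 (at 1999 prices) = 46.59·637 + 15.38·628 + 7.28·203 = 40814.31.
Real growth = 40814.31/50790.82 − 1 = -0.1964.

-19.64%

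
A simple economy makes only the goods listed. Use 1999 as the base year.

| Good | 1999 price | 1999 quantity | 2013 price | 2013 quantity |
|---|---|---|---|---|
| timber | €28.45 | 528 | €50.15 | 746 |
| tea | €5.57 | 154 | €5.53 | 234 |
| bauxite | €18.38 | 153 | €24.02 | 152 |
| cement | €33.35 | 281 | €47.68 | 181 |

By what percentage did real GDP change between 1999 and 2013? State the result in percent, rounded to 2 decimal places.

Real GDP 1999 = Nominal GDP 1999 = 28.45·528 + 5.57·154 + 18.38·153 + 33.35·281 = 28062.87.
Real GDP 2013 (at 1999 prices) = 28.45·746 + 5.57·234 + 18.38·152 + 33.35·181 = 31357.19.
Real growth = 31357.19/28062.87 − 1 = 0.1174.

11.74%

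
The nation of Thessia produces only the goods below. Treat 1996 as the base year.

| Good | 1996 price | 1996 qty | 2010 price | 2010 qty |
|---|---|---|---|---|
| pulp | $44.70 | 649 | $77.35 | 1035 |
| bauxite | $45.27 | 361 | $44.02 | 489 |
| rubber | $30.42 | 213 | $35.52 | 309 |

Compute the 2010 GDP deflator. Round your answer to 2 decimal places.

144.67

Nominal GDP 2010 = 77.35·1035 + 44.02·489 + 35.52·309 = 112558.71.
Real GDP 2010 (at 1996 prices) = 44.70·1035 + 45.27·489 + 30.42·309 = 77801.31.
Deflator = Nominal/Real × 100 = 112558.71/77801.31 × 100 = 144.675.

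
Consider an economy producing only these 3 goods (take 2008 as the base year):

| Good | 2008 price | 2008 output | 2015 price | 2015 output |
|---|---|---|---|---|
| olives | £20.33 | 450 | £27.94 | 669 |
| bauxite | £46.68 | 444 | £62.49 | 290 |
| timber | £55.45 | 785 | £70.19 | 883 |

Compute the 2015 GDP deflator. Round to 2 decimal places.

Nominal GDP 2015 = 27.94·669 + 62.49·290 + 70.19·883 = 98791.73.
Real GDP 2015 (at 2008 prices) = 20.33·669 + 46.68·290 + 55.45·883 = 76100.32.
Deflator = Nominal/Real × 100 = 98791.73/76100.32 × 100 = 129.818.

129.82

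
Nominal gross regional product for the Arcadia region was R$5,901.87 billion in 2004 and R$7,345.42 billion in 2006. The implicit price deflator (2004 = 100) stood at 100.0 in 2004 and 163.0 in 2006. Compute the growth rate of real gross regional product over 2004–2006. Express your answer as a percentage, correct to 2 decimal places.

-23.64%

Deflate each year: 2004 → 5901.87/1.000 = 5901.87; 2006 → 7345.42/1.630 = 4506.39.
So real gross regional product changed by 4506.39/5901.87 − 1 = -0.2364, i.e. -23.64%.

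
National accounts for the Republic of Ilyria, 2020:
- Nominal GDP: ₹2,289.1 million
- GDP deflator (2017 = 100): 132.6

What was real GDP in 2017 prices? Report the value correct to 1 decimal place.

₹1,726.3 million

Real GDP = Nominal / (GDP deflator/100) = 2289.1 / 1.326 = 1726.32.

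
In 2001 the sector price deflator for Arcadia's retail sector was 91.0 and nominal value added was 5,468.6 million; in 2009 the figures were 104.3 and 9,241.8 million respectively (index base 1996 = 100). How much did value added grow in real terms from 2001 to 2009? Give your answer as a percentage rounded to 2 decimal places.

Deflate each year: 2001 → 5468.6/0.910 = 6009.45; 2009 → 9241.8/1.043 = 8860.79.
So real value added changed by 8860.79/6009.45 − 1 = 0.4745, i.e. 47.45%.

47.45%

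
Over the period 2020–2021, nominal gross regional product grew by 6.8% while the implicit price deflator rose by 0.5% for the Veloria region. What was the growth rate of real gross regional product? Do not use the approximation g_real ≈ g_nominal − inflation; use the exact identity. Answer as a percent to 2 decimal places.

6.27%

(1 + g_nom) = (1 + g_real)(1 + π), so g_real = 1.0680 / 1.0050 − 1 = 0.06269.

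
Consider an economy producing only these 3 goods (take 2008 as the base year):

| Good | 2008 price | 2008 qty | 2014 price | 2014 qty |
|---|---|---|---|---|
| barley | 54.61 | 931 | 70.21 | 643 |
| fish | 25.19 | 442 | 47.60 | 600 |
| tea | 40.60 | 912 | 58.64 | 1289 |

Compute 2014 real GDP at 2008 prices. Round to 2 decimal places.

102561.63

Real GDP 2014 = Σ (p_2008 × q_2014) = 54.61·643 + 25.19·600 + 40.60·1289 = 102561.63.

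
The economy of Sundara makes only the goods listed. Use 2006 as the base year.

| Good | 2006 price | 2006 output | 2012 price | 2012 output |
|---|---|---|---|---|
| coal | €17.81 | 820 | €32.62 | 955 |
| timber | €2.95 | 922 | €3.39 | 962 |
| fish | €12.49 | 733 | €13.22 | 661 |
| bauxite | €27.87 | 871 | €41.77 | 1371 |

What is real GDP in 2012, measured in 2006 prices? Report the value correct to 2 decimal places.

€66312.11

Real GDP 2012 = Σ (p_2006 × q_2012) = 17.81·955 + 2.95·962 + 12.49·661 + 27.87·1371 = 66312.11.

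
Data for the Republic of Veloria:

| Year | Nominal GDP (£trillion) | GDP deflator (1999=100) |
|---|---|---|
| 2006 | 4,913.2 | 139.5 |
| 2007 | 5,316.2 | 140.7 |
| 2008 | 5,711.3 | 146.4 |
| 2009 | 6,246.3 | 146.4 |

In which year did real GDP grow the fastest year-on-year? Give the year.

2009

2007: real = 5316.2/1.407 = 3778.39; growth vs 2006 (3522.01) = 7.28%.
2008: real = 5711.3/1.464 = 3901.16; growth vs 2007 (3778.39) = 3.25%.
2009: real = 6246.3/1.464 = 4266.60; growth vs 2008 (3901.16) = 9.37%.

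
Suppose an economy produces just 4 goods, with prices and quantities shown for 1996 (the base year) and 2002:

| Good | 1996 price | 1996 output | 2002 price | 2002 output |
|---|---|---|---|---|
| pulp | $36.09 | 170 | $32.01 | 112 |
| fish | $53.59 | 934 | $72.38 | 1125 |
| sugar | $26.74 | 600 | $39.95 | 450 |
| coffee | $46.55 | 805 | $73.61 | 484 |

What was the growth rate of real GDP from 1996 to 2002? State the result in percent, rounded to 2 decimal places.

Real GDP 1996 = Nominal GDP 1996 = 36.09·170 + 53.59·934 + 26.74·600 + 46.55·805 = 109705.11.
Real GDP 2002 (at 1996 prices) = 36.09·112 + 53.59·1125 + 26.74·450 + 46.55·484 = 98894.03.
Real growth = 98894.03/109705.11 − 1 = -0.0985.

-9.85%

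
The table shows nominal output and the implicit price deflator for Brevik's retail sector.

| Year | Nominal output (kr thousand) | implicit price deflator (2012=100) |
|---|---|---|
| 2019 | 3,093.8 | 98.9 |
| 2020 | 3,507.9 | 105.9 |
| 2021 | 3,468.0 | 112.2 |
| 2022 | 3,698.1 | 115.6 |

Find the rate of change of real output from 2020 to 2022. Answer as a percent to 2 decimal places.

Real output 2020 = 3507.9/1.059 = 3312.46.
Real output 2022 = 3698.1/1.156 = 3199.05.
Change = 3199.05/3312.46 − 1 = -0.0342.

-3.42%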